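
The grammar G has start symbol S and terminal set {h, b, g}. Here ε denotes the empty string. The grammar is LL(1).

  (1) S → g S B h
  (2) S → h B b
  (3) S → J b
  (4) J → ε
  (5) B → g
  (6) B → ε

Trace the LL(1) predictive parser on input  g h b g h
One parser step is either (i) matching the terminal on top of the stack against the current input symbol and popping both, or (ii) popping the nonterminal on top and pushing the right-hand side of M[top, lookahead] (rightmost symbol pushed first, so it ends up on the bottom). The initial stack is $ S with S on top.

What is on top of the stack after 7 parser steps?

     Stack        Input        Action
  1  $ S          g h b g h $  expand S → g S B h
  2  $ h B S g    g h b g h $  match g
  3  $ h B S      h b g h $    expand S → h B b
  4  $ h B b B h  h b g h $    match h
  5  $ h B b B    b g h $      expand B → ε
  6  $ h B b      b g h $      match b
  7  $ h B        g h $        expand B → g
Stack after step 7: $ h g (top = g).

g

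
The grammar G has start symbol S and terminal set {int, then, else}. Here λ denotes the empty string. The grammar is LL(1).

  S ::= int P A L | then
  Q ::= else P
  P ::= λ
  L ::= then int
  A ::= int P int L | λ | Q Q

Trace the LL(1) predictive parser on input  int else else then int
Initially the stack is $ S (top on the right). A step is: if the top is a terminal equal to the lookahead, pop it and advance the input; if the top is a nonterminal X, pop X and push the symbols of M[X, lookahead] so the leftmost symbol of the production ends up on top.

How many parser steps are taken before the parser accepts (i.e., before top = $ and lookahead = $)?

13

step 1: stack=$ S  input=int else else then int $  — expand S ::= int P A L
step 2: stack=$ L A P int  input=int else else then int $  — match int
step 3: stack=$ L A P  input=else else then int $  — expand P ::= λ
step 4: stack=$ L A  input=else else then int $  — expand A ::= Q Q
step 5: stack=$ L Q Q  input=else else then int $  — expand Q ::= else P
step 6: stack=$ L Q P else  input=else else then int $  — match else
step 7: stack=$ L Q P  input=else then int $  — expand P ::= λ
step 8: stack=$ L Q  input=else then int $  — expand Q ::= else P
step 9: stack=$ L P else  input=else then int $  — match else
step 10: stack=$ L P  input=then int $  — expand P ::= λ
step 11: stack=$ L  input=then int $  — expand L ::= then int
step 12: stack=$ int then  input=then int $  — match then
step 13: stack=$ int  input=int $  — match int
Accept reached after 13 steps.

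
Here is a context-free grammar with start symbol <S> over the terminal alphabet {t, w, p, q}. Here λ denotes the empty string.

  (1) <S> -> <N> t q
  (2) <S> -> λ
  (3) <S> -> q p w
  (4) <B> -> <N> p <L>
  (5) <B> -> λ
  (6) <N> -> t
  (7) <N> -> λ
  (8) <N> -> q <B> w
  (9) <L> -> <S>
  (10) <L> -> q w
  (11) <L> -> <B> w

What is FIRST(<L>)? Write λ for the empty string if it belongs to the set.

FIRST(<N>): from <N>->t we get {t}; from <N>->λ we get {λ}; from <N>->q <B> w we get {q}. So FIRST(<N>) = {λ, q, t}.
FIRST(<S>): from <S>-><N> t q we get {q, t}; from <S>->λ we get {λ}; from <S>->q p w we get {q}. So FIRST(<S>) = {λ, q, t}.
FIRST(<B>): from <B>-><N> p <L> we get {p, q, t}; from <B>->λ we get {λ}. So FIRST(<B>) = {λ, p, q, t}.
FIRST(<L>): from <L>-><S> we get {λ, q, t}; from <L>->q w we get {q}; from <L>-><B> w we get {p, q, t, w}. So FIRST(<L>) = {λ, p, q, t, w}.

{λ, p, q, t, w}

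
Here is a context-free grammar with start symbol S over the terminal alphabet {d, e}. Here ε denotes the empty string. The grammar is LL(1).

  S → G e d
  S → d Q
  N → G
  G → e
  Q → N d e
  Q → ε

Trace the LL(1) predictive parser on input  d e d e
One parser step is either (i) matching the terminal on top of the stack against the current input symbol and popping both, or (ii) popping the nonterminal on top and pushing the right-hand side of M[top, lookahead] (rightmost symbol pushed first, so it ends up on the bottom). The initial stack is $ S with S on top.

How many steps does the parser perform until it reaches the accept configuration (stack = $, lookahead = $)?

8

step 1: stack=$ S  input=d e d e $  — expand S → d Q
step 2: stack=$ Q d  input=d e d e $  — match d
step 3: stack=$ Q  input=e d e $  — expand Q → N d e
step 4: stack=$ e d N  input=e d e $  — expand N → G
step 5: stack=$ e d G  input=e d e $  — expand G → e
step 6: stack=$ e d e  input=e d e $  — match e
step 7: stack=$ e d  input=d e $  — match d
step 8: stack=$ e  input=e $  — match e
Accept reached after 8 steps.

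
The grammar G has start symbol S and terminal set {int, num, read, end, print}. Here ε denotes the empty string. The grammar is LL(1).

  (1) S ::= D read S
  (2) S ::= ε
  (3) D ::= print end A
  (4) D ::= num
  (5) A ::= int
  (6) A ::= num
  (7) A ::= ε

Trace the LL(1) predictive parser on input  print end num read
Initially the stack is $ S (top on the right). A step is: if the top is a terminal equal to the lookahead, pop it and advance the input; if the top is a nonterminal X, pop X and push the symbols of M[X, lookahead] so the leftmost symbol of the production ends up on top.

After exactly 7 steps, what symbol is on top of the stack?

step 1: stack=$ S  input=print end num read $  — expand S ::= D read S
step 2: stack=$ S read D  input=print end num read $  — expand D ::= print end A
step 3: stack=$ S read A end print  input=print end num read $  — match print
step 4: stack=$ S read A end  input=end num read $  — match end
step 5: stack=$ S read A  input=num read $  — expand A ::= num
step 6: stack=$ S read num  input=num read $  — match num
step 7: stack=$ S read  input=read $  — match read
Stack after step 7: $ S (top = S).

S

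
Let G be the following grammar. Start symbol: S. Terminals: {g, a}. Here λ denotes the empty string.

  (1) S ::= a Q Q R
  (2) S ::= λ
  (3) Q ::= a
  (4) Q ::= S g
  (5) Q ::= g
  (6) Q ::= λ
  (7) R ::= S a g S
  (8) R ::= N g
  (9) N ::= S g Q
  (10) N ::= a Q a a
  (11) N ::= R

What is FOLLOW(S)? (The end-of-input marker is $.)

FIRST(S) = {λ, a}
FIRST(Q) = {λ, a, g}  (via S g)
FIRST(R) = {a, g}  (via S a g S, N g)
FIRST(N) = {a, g}  (via S g Q, R)
FOLLOW(S) includes $ since S is the start symbol.
FOLLOW(N): in R::=N g, N is followed by g with FIRST {g}. Thus FOLLOW(N) = {g}.
FOLLOW(Q): in S::=a Q Q R (occurrence 1), Q is followed by Q R with FIRST {a, g}; in S::=a Q Q R (occurrence 2), Q is followed by R with FIRST {a, g}; in N::=S g Q, the suffix after Q is empty, so FOLLOW(Q) ⊇ FOLLOW(N) = {g}; in N::=a Q a a, Q is followed by a a with FIRST {a}. Thus FOLLOW(Q) = {a, g}.
FOLLOW(S): in Q::=S g, S is followed by g with FIRST {g}; in R::=S a g S (occurrence 1), S is followed by a g S with FIRST {a}; in R::=S a g S (occurrence 2), the suffix after S is empty, so FOLLOW(S) ⊇ FOLLOW(R) = {$, a, g}; in N::=S g Q, S is followed by g Q with FIRST {g}. Thus FOLLOW(S) = {$, a, g}.
FOLLOW(R): in S::=a Q Q R, the suffix after R is empty, so FOLLOW(R) ⊇ FOLLOW(S) = {$, a, g}; in N::=R, the suffix after R is empty, so FOLLOW(R) ⊇ FOLLOW(N) = {g}. Thus FOLLOW(R) = {$, a, g}.

{$, a, g}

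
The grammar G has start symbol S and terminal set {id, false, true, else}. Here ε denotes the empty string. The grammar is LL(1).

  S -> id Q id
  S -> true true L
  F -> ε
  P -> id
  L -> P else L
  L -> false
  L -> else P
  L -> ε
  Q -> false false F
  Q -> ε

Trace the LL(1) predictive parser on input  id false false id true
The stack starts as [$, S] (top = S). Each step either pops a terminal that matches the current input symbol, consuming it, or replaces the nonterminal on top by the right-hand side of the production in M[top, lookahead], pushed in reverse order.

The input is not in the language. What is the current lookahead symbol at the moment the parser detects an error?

true

step 1: stack=$ S  input=id false false id true $  — expand S -> id Q id
step 2: stack=$ id Q id  input=id false false id true $  — match id
step 3: stack=$ id Q  input=false false id true $  — expand Q -> false false F
step 4: stack=$ id F false false  input=false false id true $  — match false
step 5: stack=$ id F false  input=false id true $  — match false
step 6: stack=$ id F  input=id true $  — expand F -> ε
step 7: stack=$ id  input=id true $  — match id
step 8: stack=$  input=true $  — error: stack empty but input remains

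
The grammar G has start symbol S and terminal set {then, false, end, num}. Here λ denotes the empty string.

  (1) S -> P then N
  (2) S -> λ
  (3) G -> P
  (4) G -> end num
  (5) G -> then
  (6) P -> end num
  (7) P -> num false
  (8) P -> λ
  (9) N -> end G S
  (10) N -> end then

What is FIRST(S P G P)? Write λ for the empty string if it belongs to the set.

{λ, end, num, then}

FIRST(P) = {λ, end, num}
FIRST(N) = {end}
FIRST(S) = {λ, end, num, then}  (via P then N)
FIRST(G) = {λ, end, num, then}  (via P)
FIRST(S P G P): take FIRST of each symbol in turn, carrying on past any symbol whose FIRST contains λ; result {λ, end, num, then}.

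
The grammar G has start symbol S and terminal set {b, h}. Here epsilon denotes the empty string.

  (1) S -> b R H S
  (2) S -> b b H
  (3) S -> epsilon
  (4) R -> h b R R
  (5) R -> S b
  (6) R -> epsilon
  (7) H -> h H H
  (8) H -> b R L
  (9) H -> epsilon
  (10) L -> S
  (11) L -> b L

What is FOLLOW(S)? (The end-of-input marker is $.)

{$, b, h}

FIRST(S): from S->b R H S we get {b}; from S->b b H we get {b}; from S->epsilon we get {epsilon}. So FIRST(S) = {epsilon, b}.
FIRST(H): from H->h H H we get {h}; from H->b R L we get {b}; from H->epsilon we get {epsilon}. So FIRST(H) = {epsilon, b, h}.
FIRST(R): from R->h b R R we get {h}; from R->S b we get {b}; from R->epsilon we get {epsilon}. So FIRST(R) = {epsilon, b, h}.
FIRST(L): from L->S we get {epsilon, b}; from L->b L we get {b}. So FIRST(L) = {epsilon, b}.
FOLLOW(S) includes $ since S is the start symbol.
FOLLOW(S): in S->b R H S, the suffix after S is empty (adds nothing new); in R->S b, S is followed by b with FIRST {b}; in L->S, the suffix after S is empty, so FOLLOW(S) ⊇ FOLLOW(L) = {$, b, h}. Thus FOLLOW(S) = {$, b, h}.
FOLLOW(H): in S->b R H S, H is followed by S with FIRST {epsilon, b}; in S->b R H S, the suffix after H is nullable, so FOLLOW(H) ⊇ FOLLOW(S) = {$, b, h}; in S->b b H, the suffix after H is empty, so FOLLOW(H) ⊇ FOLLOW(S) = {$, b, h}; in H->h H H (occurrence 1), H is followed by H with FIRST {epsilon, b, h}; in H->h H H (occurrence 1), the suffix after H is nullable (adds nothing new); in H->h H H (occurrence 2), the suffix after H is empty (adds nothing new). Thus FOLLOW(H) = {$, b, h}.
FOLLOW(R): in S->b R H S, R is followed by H S with FIRST {epsilon, b, h}; in S->b R H S, the suffix after R is nullable, so FOLLOW(R) ⊇ FOLLOW(S) = {$, b, h}; in R->h b R R (occurrence 1), R is followed by R with FIRST {epsilon, b, h}; in R->h b R R (occurrence 1), the suffix after R is nullable (adds nothing new); in R->h b R R (occurrence 2), the suffix after R is empty (adds nothing new); in H->b R L, R is followed by L with FIRST {epsilon, b}; in H->b R L, the suffix after R is nullable, so FOLLOW(R) ⊇ FOLLOW(H) = {$, b, h}. Thus FOLLOW(R) = {$, b, h}.
FOLLOW(L): in H->b R L, the suffix after L is empty, so FOLLOW(L) ⊇ FOLLOW(H) = {$, b, h}; in L->b L, the suffix after L is empty (adds nothing new). Thus FOLLOW(L) = {$, b, h}.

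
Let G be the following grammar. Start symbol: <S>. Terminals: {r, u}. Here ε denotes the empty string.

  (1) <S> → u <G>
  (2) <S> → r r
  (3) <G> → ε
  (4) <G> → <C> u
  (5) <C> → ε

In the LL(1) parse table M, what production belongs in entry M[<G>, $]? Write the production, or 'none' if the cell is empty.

<G> → ε

FIRST(<S>) = {r, u}
FIRST(<C>) = {ε}
FIRST(<G>) = {ε, u}  (via <C> u)
FOLLOW(<S>) includes $ since <S> is the start symbol.
FOLLOW(<S>): <S> appears on no right-hand side. Thus FOLLOW(<S>) = {$}.
FOLLOW(<G>): in <S>→u <G>, the suffix after <G> is empty, so FOLLOW(<G>) ⊇ FOLLOW(<S>) = {$}. Thus FOLLOW(<G>) = {$}.
For <G> → ε: FIRST(ε) = {ε}, so it goes in M[<G>, t] for t ∈ {}; since ε ∈ FIRST, also for every t ∈ FOLLOW(<G>) = {$}.
For <G> → <C> u: FIRST(<C> u) = {u}, so it goes in M[<G>, t] for t ∈ {u}.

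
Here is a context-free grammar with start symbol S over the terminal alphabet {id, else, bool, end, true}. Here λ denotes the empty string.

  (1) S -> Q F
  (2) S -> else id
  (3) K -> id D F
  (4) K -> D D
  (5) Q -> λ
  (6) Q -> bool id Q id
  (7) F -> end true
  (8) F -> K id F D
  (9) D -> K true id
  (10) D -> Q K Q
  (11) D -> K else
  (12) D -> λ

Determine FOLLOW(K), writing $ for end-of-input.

{$, bool, else, end, id, true}

FIRST(Q): from Q->λ we get {λ}; from Q->bool id Q id we get {bool}. So FIRST(Q) = {λ, bool}.
FIRST(S): from S->Q F we get {bool, else, end, id, true}; from S->else id we get {else}. So FIRST(S) = {bool, else, end, id, true}.
FIRST(K): from K->id D F we get {id}; from K->D D we get {λ, bool, else, id, true}. So FIRST(K) = {λ, bool, else, id, true}.
FIRST(F): from F->end true we get {end}; from F->K id F D we get {bool, else, id, true}. So FIRST(F) = {bool, else, end, id, true}.
FIRST(D): from D->K true id we get {bool, else, id, true}; from D->Q K Q we get {λ, bool, else, id, true}; from D->K else we get {bool, else, id, true}; from D->λ we get {λ}. So FIRST(D) = {λ, bool, else, id, true}.
FOLLOW(S) includes $ since S is the start symbol.
FOLLOW(S): S appears on no right-hand side. Thus FOLLOW(S) = {$}.
FOLLOW(K): in F->K id F D, K is followed by id F D with FIRST {id}; in D->K true id, K is followed by true id with FIRST {true}; in D->Q K Q, K is followed by Q with FIRST {λ, bool}; in D->Q K Q, the suffix after K is nullable, so FOLLOW(K) ⊇ FOLLOW(D) = {$, bool, else, end, id, true}; in D->K else, K is followed by else with FIRST {else}. Thus FOLLOW(K) = {$, bool, else, end, id, true}.
FOLLOW(F): in S->Q F, the suffix after F is empty, so FOLLOW(F) ⊇ FOLLOW(S) = {$}; in K->id D F, the suffix after F is empty, so FOLLOW(F) ⊇ FOLLOW(K) = {$, bool, else, end, id, true}; in F->K id F D, F is followed by D with FIRST {λ, bool, else, id, true}; in F->K id F D, the suffix after F is nullable (adds nothing new). Thus FOLLOW(F) = {$, bool, else, end, id, true}.
FOLLOW(D): in K->id D F, D is followed by F with FIRST {bool, else, end, id, true}; in K->D D (occurrence 1), D is followed by D with FIRST {λ, bool, else, id, true}; in K->D D (occurrence 1), the suffix after D is nullable, so FOLLOW(D) ⊇ FOLLOW(K) = {$, bool, else, end, id, true}; in K->D D (occurrence 2), the suffix after D is empty, so FOLLOW(D) ⊇ FOLLOW(K) = {$, bool, else, end, id, true}; in F->K id F D, the suffix after D is empty, so FOLLOW(D) ⊇ FOLLOW(F) = {$, bool, else, end, id, true}. Thus FOLLOW(D) = {$, bool, else, end, id, true}.
FOLLOW(Q): in S->Q F, Q is followed by F with FIRST {bool, else, end, id, true}; in Q->bool id Q id, Q is followed by id with FIRST {id}; in D->Q K Q (occurrence 1), Q is followed by K Q with FIRST {λ, bool, else, id, true}; in D->Q K Q (occurrence 1), the suffix after Q is nullable, so FOLLOW(Q) ⊇ FOLLOW(D) = {$, bool, else, end, id, true}; in D->Q K Q (occurrence 2), the suffix after Q is empty, so FOLLOW(Q) ⊇ FOLLOW(D) = {$, bool, else, end, id, true}. Thus FOLLOW(Q) = {$, bool, else, end, id, true}.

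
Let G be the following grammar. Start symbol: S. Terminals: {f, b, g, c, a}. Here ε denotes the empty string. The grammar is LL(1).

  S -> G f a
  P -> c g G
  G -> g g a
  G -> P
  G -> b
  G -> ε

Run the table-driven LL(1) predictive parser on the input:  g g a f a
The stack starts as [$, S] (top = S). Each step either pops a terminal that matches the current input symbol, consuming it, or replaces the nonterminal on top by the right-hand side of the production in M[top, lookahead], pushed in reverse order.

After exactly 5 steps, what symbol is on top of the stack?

     Stack        Input        Action
  1  $ S          g g a f a $  expand S -> G f a
  2  $ a f G      g g a f a $  expand G -> g g a
  3  $ a f a g g  g g a f a $  match g
  4  $ a f a g    g a f a $    match g
  5  $ a f a      a f a $      match a
Stack after step 5: $ a f (top = f).

f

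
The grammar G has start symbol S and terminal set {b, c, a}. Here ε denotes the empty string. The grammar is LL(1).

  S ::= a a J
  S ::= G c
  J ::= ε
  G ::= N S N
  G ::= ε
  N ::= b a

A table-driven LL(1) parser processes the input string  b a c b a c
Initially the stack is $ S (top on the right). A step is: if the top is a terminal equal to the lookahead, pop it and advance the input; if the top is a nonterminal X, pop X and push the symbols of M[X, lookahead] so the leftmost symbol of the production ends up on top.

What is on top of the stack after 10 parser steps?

a

      Stack        Input          Action
   1  $ S          b a c b a c $  expand S ::= G c
   2  $ c G        b a c b a c $  expand G ::= N S N
   3  $ c N S N    b a c b a c $  expand N ::= b a
   4  $ c N S a b  b a c b a c $  match b
   5  $ c N S a    a c b a c $    match a
   6  $ c N S      c b a c $      expand S ::= G c
   7  $ c N c G    c b a c $      expand G ::= ε
   8  $ c N c      c b a c $      match c
   9  $ c N        b a c $        expand N ::= b a
  10  $ c a b      b a c $        match b
Stack after step 10: $ c a (top = a).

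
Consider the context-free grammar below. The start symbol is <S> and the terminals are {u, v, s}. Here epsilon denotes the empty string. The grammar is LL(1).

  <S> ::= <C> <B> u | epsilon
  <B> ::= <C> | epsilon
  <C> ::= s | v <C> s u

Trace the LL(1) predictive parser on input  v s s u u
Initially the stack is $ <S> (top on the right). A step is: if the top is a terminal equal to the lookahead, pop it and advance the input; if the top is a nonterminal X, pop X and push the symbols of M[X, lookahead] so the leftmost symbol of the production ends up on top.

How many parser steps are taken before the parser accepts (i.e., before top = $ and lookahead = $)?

     Stack              Input        Action
  1  $ <S>              v s s u u $  expand <S> ::= <C> <B> u
  2  $ u <B> <C>        v s s u u $  expand <C> ::= v <C> s u
  3  $ u <B> u s <C> v  v s s u u $  match v
  4  $ u <B> u s <C>    s s u u $    expand <C> ::= s
  5  $ u <B> u s s      s s u u $    match s
  6  $ u <B> u s        s u u $      match s
  7  $ u <B> u          u u $        match u
  8  $ u <B>            u $          expand <B> ::= epsilon
  9  $ u                u $          match u
Accept reached after 9 steps.

9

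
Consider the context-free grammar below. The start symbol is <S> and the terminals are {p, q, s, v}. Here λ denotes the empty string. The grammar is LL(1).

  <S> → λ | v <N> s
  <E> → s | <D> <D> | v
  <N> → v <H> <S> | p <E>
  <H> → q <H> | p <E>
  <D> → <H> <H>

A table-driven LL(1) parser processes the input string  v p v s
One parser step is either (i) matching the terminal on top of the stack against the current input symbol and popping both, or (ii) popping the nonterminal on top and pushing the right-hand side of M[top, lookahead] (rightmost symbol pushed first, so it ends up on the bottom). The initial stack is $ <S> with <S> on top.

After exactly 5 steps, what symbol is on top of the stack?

     Stack      Input      Action
  1  $ <S>      v p v s $  expand <S> → v <N> s
  2  $ s <N> v  v p v s $  match v
  3  $ s <N>    p v s $    expand <N> → p <E>
  4  $ s <E> p  p v s $    match p
  5  $ s <E>    v s $      expand <E> → v
Stack after step 5: $ s v (top = v).

v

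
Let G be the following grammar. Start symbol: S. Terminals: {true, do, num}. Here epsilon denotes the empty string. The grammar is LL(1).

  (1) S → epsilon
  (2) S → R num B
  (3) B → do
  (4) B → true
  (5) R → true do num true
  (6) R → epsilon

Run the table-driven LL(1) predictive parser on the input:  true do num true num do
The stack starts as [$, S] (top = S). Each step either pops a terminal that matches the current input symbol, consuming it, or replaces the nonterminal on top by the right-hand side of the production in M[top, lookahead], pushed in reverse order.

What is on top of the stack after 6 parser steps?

     Stack                     Input                      Action
  1  $ S                       true do num true num do $  expand S → R num B
  2  $ B num R                 true do num true num do $  expand R → true do num true
  3  $ B num true num do true  true do num true num do $  match true
  4  $ B num true num do       do num true num do $       match do
  5  $ B num true num          num true num do $          match num
  6  $ B num true              true num do $              match true
Stack after step 6: $ B num (top = num).

num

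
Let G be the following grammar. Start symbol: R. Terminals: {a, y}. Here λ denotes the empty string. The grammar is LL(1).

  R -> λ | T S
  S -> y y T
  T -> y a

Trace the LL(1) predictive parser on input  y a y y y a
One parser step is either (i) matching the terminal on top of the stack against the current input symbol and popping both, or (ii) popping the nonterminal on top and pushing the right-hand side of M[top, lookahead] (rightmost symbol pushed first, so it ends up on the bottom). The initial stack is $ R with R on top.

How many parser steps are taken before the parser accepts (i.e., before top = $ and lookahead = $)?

10

      Stack    Input          Action
   1  $ R      y a y y y a $  expand R -> T S
   2  $ S T    y a y y y a $  expand T -> y a
   3  $ S a y  y a y y y a $  match y
   4  $ S a    a y y y a $    match a
   5  $ S      y y y a $      expand S -> y y T
   6  $ T y y  y y y a $      match y
   7  $ T y    y y a $        match y
   8  $ T      y a $          expand T -> y a
   9  $ a y    y a $          match y
  10  $ a      a $            match a
Accept reached after 10 steps.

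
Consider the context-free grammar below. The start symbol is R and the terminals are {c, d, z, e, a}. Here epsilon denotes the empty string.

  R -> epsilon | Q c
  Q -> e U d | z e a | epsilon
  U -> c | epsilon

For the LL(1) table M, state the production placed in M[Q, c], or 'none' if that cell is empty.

FIRST(Q): from Q->e U d we get {e}; from Q->z e a we get {z}; from Q->epsilon we get {epsilon}. So FIRST(Q) = {epsilon, e, z}.
FIRST(U): from U->c we get {c}; from U->epsilon we get {epsilon}. So FIRST(U) = {epsilon, c}.
FIRST(R): from R->epsilon we get {epsilon}; from R->Q c we get {c, e, z}. So FIRST(R) = {epsilon, c, e, z}.
FOLLOW(R) includes $ since R is the start symbol.
FOLLOW(Q): in R->Q c, Q is followed by c with FIRST {c}. Thus FOLLOW(Q) = {c}.
For Q -> e U d: FIRST(e U d) = {e}, so it goes in M[Q, t] for t ∈ {e}.
For Q -> z e a: FIRST(z e a) = {z}, so it goes in M[Q, t] for t ∈ {z}.
For Q -> epsilon: FIRST(epsilon) = {epsilon}, so it goes in M[Q, t] for t ∈ {}; since epsilon ∈ FIRST, also for every t ∈ FOLLOW(Q) = {c}.

Q -> epsilon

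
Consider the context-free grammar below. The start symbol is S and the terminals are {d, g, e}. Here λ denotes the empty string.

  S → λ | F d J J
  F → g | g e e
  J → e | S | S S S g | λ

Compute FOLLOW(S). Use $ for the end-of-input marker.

FIRST(F): from F→g we get {g}; from F→g e e we get {g}. So FIRST(F) = {g}.
FIRST(S): from S→λ we get {λ}; from S→F d J J we get {g}. So FIRST(S) = {λ, g}.
FIRST(J): from J→e we get {e}; from J→S we get {λ, g}; from J→S S S g we get {g}; from J→λ we get {λ}. So FIRST(J) = {λ, e, g}.
FOLLOW(S) includes $ since S is the start symbol.
FOLLOW(F): in S→F d J J, F is followed by d J J with FIRST {d}. Thus FOLLOW(F) = {d}.
FOLLOW(S): in J→S, the suffix after S is empty, so FOLLOW(S) ⊇ FOLLOW(J) = {$, e, g}; in J→S S S g (occurrence 1), S is followed by S S g with FIRST {g}; in J→S S S g (occurrence 2), S is followed by S g with FIRST {g}; in J→S S S g (occurrence 3), S is followed by g with FIRST {g}. Thus FOLLOW(S) = {$, e, g}.
FOLLOW(J): in S→F d J J (occurrence 1), J is followed by J with FIRST {λ, e, g}; in S→F d J J (occurrence 1), the suffix after J is nullable, so FOLLOW(J) ⊇ FOLLOW(S) = {$, e, g}; in S→F d J J (occurrence 2), the suffix after J is empty, so FOLLOW(J) ⊇ FOLLOW(S) = {$, e, g}. Thus FOLLOW(J) = {$, e, g}.

{$, e, g}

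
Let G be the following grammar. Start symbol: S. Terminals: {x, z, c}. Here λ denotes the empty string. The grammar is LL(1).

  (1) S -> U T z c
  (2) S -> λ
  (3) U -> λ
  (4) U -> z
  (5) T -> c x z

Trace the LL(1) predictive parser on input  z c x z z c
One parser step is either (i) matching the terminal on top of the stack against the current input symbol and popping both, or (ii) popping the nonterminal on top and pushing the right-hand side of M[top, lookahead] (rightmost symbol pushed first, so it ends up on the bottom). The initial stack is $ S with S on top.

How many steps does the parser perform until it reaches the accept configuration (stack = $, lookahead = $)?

step 1: stack=$ S  input=z c x z z c $  — expand S -> U T z c
step 2: stack=$ c z T U  input=z c x z z c $  — expand U -> z
step 3: stack=$ c z T z  input=z c x z z c $  — match z
step 4: stack=$ c z T  input=c x z z c $  — expand T -> c x z
step 5: stack=$ c z z x c  input=c x z z c $  — match c
step 6: stack=$ c z z x  input=x z z c $  — match x
step 7: stack=$ c z z  input=z z c $  — match z
step 8: stack=$ c z  input=z c $  — match z
step 9: stack=$ c  input=c $  — match c
Accept reached after 9 steps.

9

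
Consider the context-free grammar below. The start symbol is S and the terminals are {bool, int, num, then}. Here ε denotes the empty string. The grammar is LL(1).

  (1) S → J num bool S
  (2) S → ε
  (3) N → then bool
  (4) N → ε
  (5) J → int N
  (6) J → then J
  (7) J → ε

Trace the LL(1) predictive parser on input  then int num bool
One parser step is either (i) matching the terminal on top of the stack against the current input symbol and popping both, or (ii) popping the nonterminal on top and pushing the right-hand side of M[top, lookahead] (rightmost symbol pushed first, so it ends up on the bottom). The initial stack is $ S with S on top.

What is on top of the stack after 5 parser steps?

     Stack                Input                Action
  1  $ S                  then int num bool $  expand S → J num bool S
  2  $ S bool num J       then int num bool $  expand J → then J
  3  $ S bool num J then  then int num bool $  match then
  4  $ S bool num J       int num bool $       expand J → int N
  5  $ S bool num N int   int num bool $       match int
Stack after step 5: $ S bool num N (top = N).

N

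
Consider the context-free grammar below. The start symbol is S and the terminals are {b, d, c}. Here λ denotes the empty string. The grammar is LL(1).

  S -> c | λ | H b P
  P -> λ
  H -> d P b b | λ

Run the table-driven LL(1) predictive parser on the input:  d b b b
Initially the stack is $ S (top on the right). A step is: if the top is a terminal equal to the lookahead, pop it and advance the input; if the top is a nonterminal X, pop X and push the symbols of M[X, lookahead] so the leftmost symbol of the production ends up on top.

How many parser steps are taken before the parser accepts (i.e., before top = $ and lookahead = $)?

8

     Stack          Input      Action
  1  $ S            d b b b $  expand S -> H b P
  2  $ P b H        d b b b $  expand H -> d P b b
  3  $ P b b b P d  d b b b $  match d
  4  $ P b b b P    b b b $    expand P -> λ
  5  $ P b b b      b b b $    match b
  6  $ P b b        b b $      match b
  7  $ P b          b $        match b
  8  $ P            $          expand P -> λ
Accept reached after 8 steps.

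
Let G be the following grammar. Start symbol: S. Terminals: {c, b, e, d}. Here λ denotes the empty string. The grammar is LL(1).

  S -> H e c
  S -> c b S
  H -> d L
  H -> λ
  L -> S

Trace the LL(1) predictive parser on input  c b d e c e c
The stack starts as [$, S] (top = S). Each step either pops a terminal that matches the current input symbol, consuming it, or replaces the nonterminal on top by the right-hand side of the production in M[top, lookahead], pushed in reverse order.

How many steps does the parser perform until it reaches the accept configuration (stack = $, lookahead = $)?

      Stack        Input            Action
   1  $ S          c b d e c e c $  expand S -> c b S
   2  $ S b c      c b d e c e c $  match c
   3  $ S b        b d e c e c $    match b
   4  $ S          d e c e c $      expand S -> H e c
   5  $ c e H      d e c e c $      expand H -> d L
   6  $ c e L d    d e c e c $      match d
   7  $ c e L      e c e c $        expand L -> S
   8  $ c e S      e c e c $        expand S -> H e c
   9  $ c e c e H  e c e c $        expand H -> λ
  10  $ c e c e    e c e c $        match e
  11  $ c e c      c e c $          match c
  12  $ c e        e c $            match e
  13  $ c          c $              match c
Accept reached after 13 steps.

13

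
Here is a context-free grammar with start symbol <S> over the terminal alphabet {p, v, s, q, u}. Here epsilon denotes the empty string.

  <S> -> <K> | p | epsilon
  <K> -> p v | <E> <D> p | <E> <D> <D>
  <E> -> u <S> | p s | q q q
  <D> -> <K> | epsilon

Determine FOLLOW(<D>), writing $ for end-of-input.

{$, p, q, u}

FIRST(<E>) = {p, q, u}
FIRST(<K>) = {p, q, u}  (via <E> <D> p, <E> <D> <D>)
FIRST(<S>) = {epsilon, p, q, u}  (via <K>)
FIRST(<D>) = {epsilon, p, q, u}  (via <K>)
FOLLOW(<S>) includes $ since <S> is the start symbol.
FOLLOW(<S>): in <E>->u <S>, the suffix after <S> is empty, so FOLLOW(<S>) ⊇ FOLLOW(<E>) = {$, p, q, u}. Thus FOLLOW(<S>) = {$, p, q, u}.
FOLLOW(<K>): in <S>-><K>, the suffix after <K> is empty, so FOLLOW(<K>) ⊇ FOLLOW(<S>) = {$, p, q, u}; in <D>-><K>, the suffix after <K> is empty, so FOLLOW(<K>) ⊇ FOLLOW(<D>) = {$, p, q, u}. Thus FOLLOW(<K>) = {$, p, q, u}.
FOLLOW(<E>): in <K>-><E> <D> p, <E> is followed by <D> p with FIRST {p, q, u}; in <K>-><E> <D> <D>, <E> is followed by <D> <D> with FIRST {epsilon, p, q, u}; in <K>-><E> <D> <D>, the suffix after <E> is nullable, so FOLLOW(<E>) ⊇ FOLLOW(<K>) = {$, p, q, u}. Thus FOLLOW(<E>) = {$, p, q, u}.
FOLLOW(<D>): in <K>-><E> <D> p, <D> is followed by p with FIRST {p}; in <K>-><E> <D> <D> (occurrence 1), <D> is followed by <D> with FIRST {epsilon, p, q, u}; in <K>-><E> <D> <D> (occurrence 1), the suffix after <D> is nullable, so FOLLOW(<D>) ⊇ FOLLOW(<K>) = {$, p, q, u}; in <K>-><E> <D> <D> (occurrence 2), the suffix after <D> is empty, so FOLLOW(<D>) ⊇ FOLLOW(<K>) = {$, p, q, u}. Thus FOLLOW(<D>) = {$, p, q, u}.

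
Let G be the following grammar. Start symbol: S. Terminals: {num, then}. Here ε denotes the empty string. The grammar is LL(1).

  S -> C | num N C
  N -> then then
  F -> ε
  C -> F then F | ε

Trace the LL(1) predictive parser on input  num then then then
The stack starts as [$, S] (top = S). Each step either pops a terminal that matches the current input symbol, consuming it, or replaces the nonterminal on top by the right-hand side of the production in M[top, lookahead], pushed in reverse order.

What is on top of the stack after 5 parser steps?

C

     Stack          Input                 Action
  1  $ S            num then then then $  expand S -> num N C
  2  $ C N num      num then then then $  match num
  3  $ C N          then then then $      expand N -> then then
  4  $ C then then  then then then $      match then
  5  $ C then       then then $           match then
Stack after step 5: $ C (top = C).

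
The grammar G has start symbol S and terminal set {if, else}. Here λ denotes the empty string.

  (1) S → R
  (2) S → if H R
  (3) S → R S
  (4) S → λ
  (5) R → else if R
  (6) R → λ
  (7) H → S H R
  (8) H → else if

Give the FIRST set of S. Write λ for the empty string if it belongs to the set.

FIRST(R) = {λ, else}
FIRST(S) = {λ, else, if}  (via R, R S)
FIRST(H) = {else, if}  (via S H R)

{λ, else, if}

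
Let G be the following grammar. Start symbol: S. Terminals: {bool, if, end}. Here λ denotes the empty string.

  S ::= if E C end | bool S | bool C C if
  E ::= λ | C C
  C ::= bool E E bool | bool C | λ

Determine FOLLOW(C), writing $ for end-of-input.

{bool, end, if}

FIRST(S) = {bool, if}
FIRST(C) = {λ, bool}
FIRST(E) = {λ, bool}  (via C C)
FOLLOW(S) includes $ since S is the start symbol.
FOLLOW(S): in S::=bool S, the suffix after S is empty (adds nothing new). Thus FOLLOW(S) = {$}.
FOLLOW(E): in S::=if E C end, E is followed by C end with FIRST {bool, end}; in C::=bool E E bool (occurrence 1), E is followed by E bool with FIRST {bool}; in C::=bool E E bool (occurrence 2), E is followed by bool with FIRST {bool}. Thus FOLLOW(E) = {bool, end}.
FOLLOW(C): in S::=if E C end, C is followed by end with FIRST {end}; in S::=bool C C if (occurrence 1), C is followed by C if with FIRST {bool, if}; in S::=bool C C if (occurrence 2), C is followed by if with FIRST {if}; in E::=C C (occurrence 1), C is followed by C with FIRST {λ, bool}; in E::=C C (occurrence 1), the suffix after C is nullable, so FOLLOW(C) ⊇ FOLLOW(E) = {bool, end}; in E::=C C (occurrence 2), the suffix after C is empty, so FOLLOW(C) ⊇ FOLLOW(E) = {bool, end}; in C::=bool C, the suffix after C is empty (adds nothing new). Thus FOLLOW(C) = {bool, end, if}.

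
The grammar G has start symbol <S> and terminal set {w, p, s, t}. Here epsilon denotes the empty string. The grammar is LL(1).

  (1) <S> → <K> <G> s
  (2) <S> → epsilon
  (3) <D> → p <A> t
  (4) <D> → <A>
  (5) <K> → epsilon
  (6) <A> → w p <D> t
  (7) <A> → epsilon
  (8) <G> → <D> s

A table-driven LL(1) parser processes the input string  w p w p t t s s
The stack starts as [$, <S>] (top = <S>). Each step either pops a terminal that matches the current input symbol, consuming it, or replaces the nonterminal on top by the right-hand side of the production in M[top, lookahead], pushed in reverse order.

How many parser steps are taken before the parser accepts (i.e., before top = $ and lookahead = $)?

      Stack              Input              Action
   1  $ <S>              w p w p t t s s $  expand <S> → <K> <G> s
   2  $ s <G> <K>        w p w p t t s s $  expand <K> → epsilon
   3  $ s <G>            w p w p t t s s $  expand <G> → <D> s
   4  $ s s <D>          w p w p t t s s $  expand <D> → <A>
   5  $ s s <A>          w p w p t t s s $  expand <A> → w p <D> t
   6  $ s s t <D> p w    w p w p t t s s $  match w
   7  $ s s t <D> p      p w p t t s s $    match p
   8  $ s s t <D>        w p t t s s $      expand <D> → <A>
   9  $ s s t <A>        w p t t s s $      expand <A> → w p <D> t
  10  $ s s t t <D> p w  w p t t s s $      match w
  11  $ s s t t <D> p    p t t s s $        match p
  12  $ s s t t <D>      t t s s $          expand <D> → <A>
  13  $ s s t t <A>      t t s s $          expand <A> → epsilon
  14  $ s s t t          t t s s $          match t
  15  $ s s t            t s s $            match t
  16  $ s s              s s $              match s
  17  $ s                s $                match s
Accept reached after 17 steps.

17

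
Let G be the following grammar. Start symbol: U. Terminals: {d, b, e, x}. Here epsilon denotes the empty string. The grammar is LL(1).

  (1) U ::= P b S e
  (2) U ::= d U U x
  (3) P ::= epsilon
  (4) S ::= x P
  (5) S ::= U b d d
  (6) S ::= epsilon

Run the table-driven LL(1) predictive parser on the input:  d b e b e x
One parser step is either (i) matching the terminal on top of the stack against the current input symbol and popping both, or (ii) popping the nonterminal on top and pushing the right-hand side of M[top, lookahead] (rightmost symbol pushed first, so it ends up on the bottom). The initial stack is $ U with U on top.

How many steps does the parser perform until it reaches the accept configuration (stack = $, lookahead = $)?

13

      Stack          Input          Action
   1  $ U            d b e b e x $  expand U ::= d U U x
   2  $ x U U d      d b e b e x $  match d
   3  $ x U U        b e b e x $    expand U ::= P b S e
   4  $ x U e S b P  b e b e x $    expand P ::= epsilon
   5  $ x U e S b    b e b e x $    match b
   6  $ x U e S      e b e x $      expand S ::= epsilon
   7  $ x U e        e b e x $      match e
   8  $ x U          b e x $        expand U ::= P b S e
   9  $ x e S b P    b e x $        expand P ::= epsilon
  10  $ x e S b      b e x $        match b
  11  $ x e S        e x $          expand S ::= epsilon
  12  $ x e          e x $          match e
  13  $ x            x $            match x
Accept reached after 13 steps.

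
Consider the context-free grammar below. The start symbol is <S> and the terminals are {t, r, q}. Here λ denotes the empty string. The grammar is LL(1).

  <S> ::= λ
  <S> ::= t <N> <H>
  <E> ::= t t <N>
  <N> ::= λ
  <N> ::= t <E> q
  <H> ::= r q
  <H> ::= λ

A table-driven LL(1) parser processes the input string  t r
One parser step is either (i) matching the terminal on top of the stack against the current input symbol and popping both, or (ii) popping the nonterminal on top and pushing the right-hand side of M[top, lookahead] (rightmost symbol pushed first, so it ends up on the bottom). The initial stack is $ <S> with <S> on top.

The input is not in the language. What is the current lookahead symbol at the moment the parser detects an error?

$

step 1: stack=$ <S>  input=t r $  — expand <S> ::= t <N> <H>
step 2: stack=$ <H> <N> t  input=t r $  — match t
step 3: stack=$ <H> <N>  input=r $  — expand <N> ::= λ
step 4: stack=$ <H>  input=r $  — expand <H> ::= r q
step 5: stack=$ q r  input=r $  — match r
step 6: stack=$ q  input=$  — error: top is terminal q but lookahead is $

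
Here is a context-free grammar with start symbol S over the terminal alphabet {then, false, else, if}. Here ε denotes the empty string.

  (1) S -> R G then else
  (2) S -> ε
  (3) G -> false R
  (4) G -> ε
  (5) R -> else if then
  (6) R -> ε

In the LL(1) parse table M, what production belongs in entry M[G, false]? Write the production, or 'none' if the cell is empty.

G -> false R

FIRST(G): from G->false R we get {false}; from G->ε we get {ε}. So FIRST(G) = {ε, false}.
FIRST(R): from R->else if then we get {else}; from R->ε we get {ε}. So FIRST(R) = {ε, else}.
FIRST(S): from S->R G then else we get {else, false, then}; from S->ε we get {ε}. So FIRST(S) = {ε, else, false, then}.
FOLLOW(S) includes $ since S is the start symbol.
FOLLOW(G): in S->R G then else, G is followed by then else with FIRST {then}. Thus FOLLOW(G) = {then}.
For G -> false R: FIRST(false R) = {false}, so it goes in M[G, t] for t ∈ {false}.
For G -> ε: FIRST(ε) = {ε}, so it goes in M[G, t] for t ∈ {}; since ε ∈ FIRST, also for every t ∈ FOLLOW(G) = {then}.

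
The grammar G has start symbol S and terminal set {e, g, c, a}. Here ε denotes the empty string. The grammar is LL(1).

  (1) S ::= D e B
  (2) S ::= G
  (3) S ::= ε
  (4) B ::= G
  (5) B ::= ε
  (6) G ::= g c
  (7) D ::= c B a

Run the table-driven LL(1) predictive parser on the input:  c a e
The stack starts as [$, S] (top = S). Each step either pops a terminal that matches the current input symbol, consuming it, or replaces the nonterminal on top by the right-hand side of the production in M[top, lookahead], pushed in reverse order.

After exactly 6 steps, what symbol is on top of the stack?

B

     Stack        Input    Action
  1  $ S          c a e $  expand S ::= D e B
  2  $ B e D      c a e $  expand D ::= c B a
  3  $ B e a B c  c a e $  match c
  4  $ B e a B    a e $    expand B ::= ε
  5  $ B e a      a e $    match a
  6  $ B e        e $      match e
Stack after step 6: $ B (top = B).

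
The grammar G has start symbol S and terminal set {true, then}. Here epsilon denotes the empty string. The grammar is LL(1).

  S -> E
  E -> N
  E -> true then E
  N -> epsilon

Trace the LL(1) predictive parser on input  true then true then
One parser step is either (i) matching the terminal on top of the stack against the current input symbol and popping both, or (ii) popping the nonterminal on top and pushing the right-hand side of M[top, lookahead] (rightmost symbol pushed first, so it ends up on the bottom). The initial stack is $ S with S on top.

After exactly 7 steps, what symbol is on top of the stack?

E

     Stack          Input                  Action
  1  $ S            true then true then $  expand S -> E
  2  $ E            true then true then $  expand E -> true then E
  3  $ E then true  true then true then $  match true
  4  $ E then       then true then $       match then
  5  $ E            true then $            expand E -> true then E
  6  $ E then true  true then $            match true
  7  $ E then       then $                 match then
Stack after step 7: $ E (top = E).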